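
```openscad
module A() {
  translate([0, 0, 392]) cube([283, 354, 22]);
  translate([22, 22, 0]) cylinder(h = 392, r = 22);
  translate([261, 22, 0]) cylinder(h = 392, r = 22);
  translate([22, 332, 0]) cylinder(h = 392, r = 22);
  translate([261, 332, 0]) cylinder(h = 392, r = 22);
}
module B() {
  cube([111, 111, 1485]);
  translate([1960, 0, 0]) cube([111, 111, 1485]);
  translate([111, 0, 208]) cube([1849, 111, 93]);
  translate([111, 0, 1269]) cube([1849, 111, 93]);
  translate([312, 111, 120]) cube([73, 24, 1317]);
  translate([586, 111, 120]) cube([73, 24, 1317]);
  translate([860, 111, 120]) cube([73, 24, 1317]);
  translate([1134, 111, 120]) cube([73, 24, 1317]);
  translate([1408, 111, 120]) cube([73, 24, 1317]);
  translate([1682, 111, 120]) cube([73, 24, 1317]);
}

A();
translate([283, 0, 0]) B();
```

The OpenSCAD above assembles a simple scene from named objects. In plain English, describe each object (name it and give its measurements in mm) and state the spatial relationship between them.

A is a four-legged stool. The seat is 283×354 mm, 22 mm thick, top at z = 414 mm. It stands on four round legs, each 44 mm in diameter, from z = 0 to the seat underside, each leg's axis is inset half a diameter from the nearest pair of seat edges (so the leg's bounding box is flush with the corner).

B is a fence section. Two 111×111 mm posts, 1485 mm tall, stand on the floor with a clear span of 1849 mm between their inner faces. Two horizontal rails of 111×93 mm section span the gap between the posts with their undersides at z = 208 mm and z = 1269 mm, flush with the posts' −y face. 6 pickets, each 73 mm wide, 24 mm thick and 1317 mm tall, are fixed to the +y face of the rails with their bottoms at z = 120 mm, evenly spaced across the span with equal gaps (rounded down to the nearest mm) at the −x end and between each pair — any rounding remainder accumulates at the +x end.

The fence section is against the stool's +x side, with their −y faces flush.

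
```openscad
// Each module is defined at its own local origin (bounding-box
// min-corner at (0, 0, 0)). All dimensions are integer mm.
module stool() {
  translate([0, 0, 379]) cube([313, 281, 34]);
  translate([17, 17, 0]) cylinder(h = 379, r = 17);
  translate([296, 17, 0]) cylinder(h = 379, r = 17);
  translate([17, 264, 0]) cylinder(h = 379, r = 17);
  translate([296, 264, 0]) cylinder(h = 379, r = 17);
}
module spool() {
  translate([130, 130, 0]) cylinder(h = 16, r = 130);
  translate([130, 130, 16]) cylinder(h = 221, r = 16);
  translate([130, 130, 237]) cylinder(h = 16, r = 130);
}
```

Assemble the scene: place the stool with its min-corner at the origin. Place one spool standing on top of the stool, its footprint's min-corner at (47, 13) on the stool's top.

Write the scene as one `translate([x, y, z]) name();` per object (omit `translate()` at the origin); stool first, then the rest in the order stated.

stool();
translate([47, 13, 413]) spool();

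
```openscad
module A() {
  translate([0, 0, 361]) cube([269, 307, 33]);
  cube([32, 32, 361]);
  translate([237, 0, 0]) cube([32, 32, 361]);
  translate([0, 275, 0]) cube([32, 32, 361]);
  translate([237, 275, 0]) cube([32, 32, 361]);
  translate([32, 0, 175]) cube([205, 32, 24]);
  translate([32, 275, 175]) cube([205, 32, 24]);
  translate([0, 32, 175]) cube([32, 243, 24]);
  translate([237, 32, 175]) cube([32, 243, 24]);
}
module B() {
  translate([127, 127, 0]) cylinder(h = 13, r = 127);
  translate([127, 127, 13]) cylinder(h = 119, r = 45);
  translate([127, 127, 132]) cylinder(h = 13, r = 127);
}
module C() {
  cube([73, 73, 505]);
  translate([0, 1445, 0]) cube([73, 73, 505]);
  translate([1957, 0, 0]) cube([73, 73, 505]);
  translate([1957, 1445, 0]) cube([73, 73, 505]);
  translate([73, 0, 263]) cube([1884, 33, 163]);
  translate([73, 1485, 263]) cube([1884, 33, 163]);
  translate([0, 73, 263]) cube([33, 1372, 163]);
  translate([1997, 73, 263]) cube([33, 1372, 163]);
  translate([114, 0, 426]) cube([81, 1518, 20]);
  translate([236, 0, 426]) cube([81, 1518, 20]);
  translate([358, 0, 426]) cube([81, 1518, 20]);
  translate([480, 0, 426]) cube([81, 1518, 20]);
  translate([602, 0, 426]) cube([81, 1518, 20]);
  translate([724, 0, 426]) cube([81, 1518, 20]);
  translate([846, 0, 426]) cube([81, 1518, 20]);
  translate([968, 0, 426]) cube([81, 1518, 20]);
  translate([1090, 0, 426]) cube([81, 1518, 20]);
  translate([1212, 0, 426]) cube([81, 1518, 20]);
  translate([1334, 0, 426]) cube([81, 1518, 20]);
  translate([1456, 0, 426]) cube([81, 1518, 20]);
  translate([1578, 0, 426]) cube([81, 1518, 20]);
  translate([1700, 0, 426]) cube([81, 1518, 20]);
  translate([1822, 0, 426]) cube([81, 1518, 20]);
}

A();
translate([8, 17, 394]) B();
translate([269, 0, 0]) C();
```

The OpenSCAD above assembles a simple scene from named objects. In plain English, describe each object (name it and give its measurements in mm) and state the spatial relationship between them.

A is a four-legged stool. The seat is a 269×307×33 mm slab whose top surface is at z = 394 mm; four square legs, each 32×32 mm in cross-section, run from the floor (z = 0) to the underside of the seat, each flush with a corner of the seat. Four stretchers, 32 mm wide and 24 mm tall, connect adjacent legs with their undersides at z = 175 mm, each running between the inner faces of the legs it joins and aligned with the legs' outer faces on the other axis.

B is a spool: two coaxial disc flanges of radius 127 mm and thickness 13 mm, joined by a core cylinder of radius 45 mm and height 119 mm. The lower flange rests on z = 0 and the three cylinders share a vertical axis.

C is a bed frame 2030 mm long (x) by 1518 mm wide (y). Four 73×73 mm corner posts, 505 mm tall, at the corners of the footprint. Four rails of 33 mm thickness and 163 mm height run between adjacent posts with their undersides at z = 263 mm, their outer faces flush with the outside of the frame (the two x-running rails run between the posts' inner faces; the two y-running rails run between the posts' inner faces). 15 slats, each 81 mm wide (x) and 20 mm thick, lie across the top of the two x-running rails, running the full 1518 mm width of the frame in y; the slats are evenly spaced along x between the inner faces of the end posts with equal gaps (rounded down to the nearest mm) at the −x end and between each pair — any rounding remainder accumulates at the +x end.

The spool is on top of the stool. The bed frame is against the stool's +x side, with their −y faces flush.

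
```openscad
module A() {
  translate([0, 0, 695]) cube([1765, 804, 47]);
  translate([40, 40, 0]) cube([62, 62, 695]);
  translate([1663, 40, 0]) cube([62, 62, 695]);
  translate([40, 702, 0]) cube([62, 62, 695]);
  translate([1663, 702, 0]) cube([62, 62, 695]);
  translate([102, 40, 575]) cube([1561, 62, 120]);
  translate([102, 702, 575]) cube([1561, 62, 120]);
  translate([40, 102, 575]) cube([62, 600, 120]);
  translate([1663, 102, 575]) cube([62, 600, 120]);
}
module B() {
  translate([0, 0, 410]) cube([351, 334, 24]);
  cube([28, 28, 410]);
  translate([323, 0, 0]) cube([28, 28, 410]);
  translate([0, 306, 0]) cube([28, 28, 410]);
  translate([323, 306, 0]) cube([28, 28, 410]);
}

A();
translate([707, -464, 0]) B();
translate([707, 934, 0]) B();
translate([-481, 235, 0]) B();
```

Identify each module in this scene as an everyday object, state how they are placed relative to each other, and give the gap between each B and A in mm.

A is a table. B is a stool. Three stools sit around the table at the −y, +y, −x sides. The gap between each stool and the table is 130 mm.

Each stool's nearest face is 130 mm from the table's bounding box.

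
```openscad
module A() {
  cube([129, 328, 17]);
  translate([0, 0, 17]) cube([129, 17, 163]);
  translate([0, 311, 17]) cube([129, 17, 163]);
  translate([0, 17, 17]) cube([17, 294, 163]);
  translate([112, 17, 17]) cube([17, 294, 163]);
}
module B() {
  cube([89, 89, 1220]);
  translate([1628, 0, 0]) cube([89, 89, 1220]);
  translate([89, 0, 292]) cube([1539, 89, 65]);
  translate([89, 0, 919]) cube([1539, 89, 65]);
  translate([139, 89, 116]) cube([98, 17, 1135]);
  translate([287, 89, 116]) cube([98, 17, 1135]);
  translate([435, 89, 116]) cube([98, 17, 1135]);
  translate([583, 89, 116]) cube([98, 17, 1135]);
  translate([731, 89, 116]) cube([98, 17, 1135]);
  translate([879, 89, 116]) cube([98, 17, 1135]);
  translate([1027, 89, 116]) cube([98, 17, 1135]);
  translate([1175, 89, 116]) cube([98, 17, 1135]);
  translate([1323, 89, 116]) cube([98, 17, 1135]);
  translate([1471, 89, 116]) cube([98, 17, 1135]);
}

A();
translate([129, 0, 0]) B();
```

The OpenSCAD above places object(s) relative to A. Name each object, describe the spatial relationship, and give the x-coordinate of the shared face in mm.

A is an open box. B is a fence section. The fence section is against the open box's +x side, with their −y faces flush. The x-coordinate of the shared face is 129 mm.

The open box's +x face and the fence section's −x face are both at x = 129 mm.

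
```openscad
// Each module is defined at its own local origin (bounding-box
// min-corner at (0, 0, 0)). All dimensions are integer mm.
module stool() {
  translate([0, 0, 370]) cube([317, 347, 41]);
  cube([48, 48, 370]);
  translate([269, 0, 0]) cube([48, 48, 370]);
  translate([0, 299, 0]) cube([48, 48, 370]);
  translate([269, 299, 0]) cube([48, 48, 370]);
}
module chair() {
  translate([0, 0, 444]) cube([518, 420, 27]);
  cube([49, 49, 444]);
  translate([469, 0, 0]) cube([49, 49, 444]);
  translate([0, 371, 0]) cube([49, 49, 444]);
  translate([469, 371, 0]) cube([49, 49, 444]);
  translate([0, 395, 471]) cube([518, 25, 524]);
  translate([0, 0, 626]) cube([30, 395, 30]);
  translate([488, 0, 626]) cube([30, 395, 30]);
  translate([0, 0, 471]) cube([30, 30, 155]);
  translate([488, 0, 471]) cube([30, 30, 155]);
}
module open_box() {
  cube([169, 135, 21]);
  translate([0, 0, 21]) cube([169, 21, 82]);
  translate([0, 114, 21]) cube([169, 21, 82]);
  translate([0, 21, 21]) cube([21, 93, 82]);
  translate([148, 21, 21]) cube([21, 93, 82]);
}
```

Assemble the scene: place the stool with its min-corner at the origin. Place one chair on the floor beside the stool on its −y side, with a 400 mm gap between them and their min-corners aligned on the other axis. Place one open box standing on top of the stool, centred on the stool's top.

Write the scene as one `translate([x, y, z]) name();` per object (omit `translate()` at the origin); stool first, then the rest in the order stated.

stool();
translate([0, -820, 0]) chair();
translate([74, 106, 411]) open_box();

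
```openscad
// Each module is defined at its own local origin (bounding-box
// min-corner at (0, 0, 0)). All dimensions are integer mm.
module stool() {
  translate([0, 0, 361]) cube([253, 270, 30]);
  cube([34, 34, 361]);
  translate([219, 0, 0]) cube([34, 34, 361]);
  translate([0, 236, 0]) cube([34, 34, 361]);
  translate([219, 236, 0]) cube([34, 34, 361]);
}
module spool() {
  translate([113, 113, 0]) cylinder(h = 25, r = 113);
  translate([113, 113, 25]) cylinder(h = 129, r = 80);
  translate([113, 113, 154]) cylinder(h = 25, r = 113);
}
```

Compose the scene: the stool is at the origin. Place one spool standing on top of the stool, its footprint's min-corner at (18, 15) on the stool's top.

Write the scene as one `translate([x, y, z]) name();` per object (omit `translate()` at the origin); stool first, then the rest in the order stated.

stool();
translate([18, 15, 391]) spool();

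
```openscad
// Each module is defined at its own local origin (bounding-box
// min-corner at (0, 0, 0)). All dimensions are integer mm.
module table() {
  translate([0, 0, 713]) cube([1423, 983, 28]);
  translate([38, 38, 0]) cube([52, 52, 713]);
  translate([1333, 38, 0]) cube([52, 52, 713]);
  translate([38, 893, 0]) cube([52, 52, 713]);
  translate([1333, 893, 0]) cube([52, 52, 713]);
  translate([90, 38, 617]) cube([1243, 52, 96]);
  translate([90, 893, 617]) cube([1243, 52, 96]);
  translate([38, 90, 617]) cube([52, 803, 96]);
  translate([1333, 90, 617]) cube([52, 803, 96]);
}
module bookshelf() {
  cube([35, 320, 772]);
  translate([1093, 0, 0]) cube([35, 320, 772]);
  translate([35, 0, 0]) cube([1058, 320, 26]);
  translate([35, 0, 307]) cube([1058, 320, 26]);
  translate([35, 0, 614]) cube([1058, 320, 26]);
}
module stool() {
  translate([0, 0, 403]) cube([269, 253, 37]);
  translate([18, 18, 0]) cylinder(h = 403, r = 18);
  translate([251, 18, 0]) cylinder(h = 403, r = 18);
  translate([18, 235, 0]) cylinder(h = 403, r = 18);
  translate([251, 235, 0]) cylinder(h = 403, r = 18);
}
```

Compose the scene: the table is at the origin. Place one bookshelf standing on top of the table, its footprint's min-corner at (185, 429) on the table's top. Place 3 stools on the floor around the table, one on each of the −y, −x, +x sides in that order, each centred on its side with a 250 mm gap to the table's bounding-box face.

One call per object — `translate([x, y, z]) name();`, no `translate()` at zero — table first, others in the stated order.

table();
translate([185, 429, 741]) bookshelf();
translate([577, -503, 0]) stool();
translate([-519, 365, 0]) stool();
translate([1673, 365, 0]) stool();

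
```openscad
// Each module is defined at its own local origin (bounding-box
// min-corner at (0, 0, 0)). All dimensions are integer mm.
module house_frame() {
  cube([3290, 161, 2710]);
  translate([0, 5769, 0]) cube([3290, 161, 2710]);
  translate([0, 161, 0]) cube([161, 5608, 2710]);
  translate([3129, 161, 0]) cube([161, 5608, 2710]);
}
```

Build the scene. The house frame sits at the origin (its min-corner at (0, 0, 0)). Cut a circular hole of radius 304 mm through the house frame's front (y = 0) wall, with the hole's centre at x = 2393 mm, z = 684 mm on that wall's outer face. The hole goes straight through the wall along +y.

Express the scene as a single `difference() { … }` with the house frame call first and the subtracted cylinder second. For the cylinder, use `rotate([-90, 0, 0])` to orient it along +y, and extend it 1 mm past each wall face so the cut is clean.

difference() {
  house_frame();
  translate([2393, -1, 684]) rotate([-90, 0, 0]) cylinder(h = 163, r = 304);
}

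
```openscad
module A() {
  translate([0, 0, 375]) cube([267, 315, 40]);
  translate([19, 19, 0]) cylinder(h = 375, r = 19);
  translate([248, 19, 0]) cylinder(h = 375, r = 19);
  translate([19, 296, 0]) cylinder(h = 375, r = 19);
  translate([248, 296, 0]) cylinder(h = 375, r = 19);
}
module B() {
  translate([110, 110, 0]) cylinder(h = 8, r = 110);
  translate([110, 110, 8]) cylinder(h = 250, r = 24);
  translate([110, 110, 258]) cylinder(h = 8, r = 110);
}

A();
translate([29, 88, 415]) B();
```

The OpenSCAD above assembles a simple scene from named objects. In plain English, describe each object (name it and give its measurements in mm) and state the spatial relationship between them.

A is a simple wooden stool: a rectangular seat 267 mm (x) by 315 mm (y), 40 mm thick, top face at z = 415 mm, on four round legs, each 38 mm in diameter. The legs rest on z = 0, each leg's axis is inset half a diameter from the nearest pair of seat edges (so the leg's bounding box is flush with the corner).

B is a spool: two coaxial disc flanges of radius 110 mm and thickness 8 mm, joined by a core cylinder of radius 24 mm and height 250 mm. The lower flange rests on z = 0 and the three cylinders share a vertical axis.

The spool is on top of the stool.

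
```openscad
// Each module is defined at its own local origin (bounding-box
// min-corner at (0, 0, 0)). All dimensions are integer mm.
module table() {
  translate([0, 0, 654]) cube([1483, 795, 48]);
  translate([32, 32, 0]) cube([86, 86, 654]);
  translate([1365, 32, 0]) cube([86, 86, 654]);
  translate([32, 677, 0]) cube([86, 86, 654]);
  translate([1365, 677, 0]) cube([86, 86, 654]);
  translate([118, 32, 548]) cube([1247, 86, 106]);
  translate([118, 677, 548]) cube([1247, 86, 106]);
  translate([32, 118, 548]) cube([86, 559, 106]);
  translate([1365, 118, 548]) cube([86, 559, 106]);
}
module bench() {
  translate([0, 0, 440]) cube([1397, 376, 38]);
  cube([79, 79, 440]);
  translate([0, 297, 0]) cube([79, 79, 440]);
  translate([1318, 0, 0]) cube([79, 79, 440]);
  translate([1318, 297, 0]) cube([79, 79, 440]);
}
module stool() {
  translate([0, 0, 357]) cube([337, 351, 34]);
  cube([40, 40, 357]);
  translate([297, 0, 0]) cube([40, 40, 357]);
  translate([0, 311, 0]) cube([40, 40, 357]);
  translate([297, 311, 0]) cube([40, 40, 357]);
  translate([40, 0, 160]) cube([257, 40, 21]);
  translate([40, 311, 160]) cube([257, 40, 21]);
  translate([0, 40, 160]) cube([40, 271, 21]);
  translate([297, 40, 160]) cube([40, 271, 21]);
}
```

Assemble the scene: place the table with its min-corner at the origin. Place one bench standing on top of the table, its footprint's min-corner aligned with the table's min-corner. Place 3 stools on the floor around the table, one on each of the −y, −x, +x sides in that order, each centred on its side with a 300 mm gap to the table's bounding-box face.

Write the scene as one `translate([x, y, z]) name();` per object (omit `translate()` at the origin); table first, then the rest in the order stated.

table();
translate([0, 0, 702]) bench();
translate([573, -651, 0]) stool();
translate([-637, 222, 0]) stool();
translate([1783, 222, 0]) stool();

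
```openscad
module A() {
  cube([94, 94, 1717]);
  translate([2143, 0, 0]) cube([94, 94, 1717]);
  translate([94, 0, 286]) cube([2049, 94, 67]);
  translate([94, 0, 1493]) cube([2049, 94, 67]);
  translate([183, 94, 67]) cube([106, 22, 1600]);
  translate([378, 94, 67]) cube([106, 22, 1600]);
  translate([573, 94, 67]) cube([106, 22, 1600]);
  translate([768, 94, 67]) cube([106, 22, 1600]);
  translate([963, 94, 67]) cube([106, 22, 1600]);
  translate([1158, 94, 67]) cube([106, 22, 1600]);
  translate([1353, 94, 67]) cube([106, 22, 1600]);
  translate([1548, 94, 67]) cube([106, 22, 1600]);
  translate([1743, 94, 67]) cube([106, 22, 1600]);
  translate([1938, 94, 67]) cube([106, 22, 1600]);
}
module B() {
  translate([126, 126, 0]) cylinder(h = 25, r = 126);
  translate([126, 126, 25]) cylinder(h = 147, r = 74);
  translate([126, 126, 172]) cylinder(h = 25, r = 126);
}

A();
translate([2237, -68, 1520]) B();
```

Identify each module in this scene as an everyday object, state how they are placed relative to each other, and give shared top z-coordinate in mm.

Both tops at z = 1717 mm.

A is a fence section. B is a spool. The spool is beside the fence section with their tops flush at z = 1717. The shared top z-coordinate is 1717 mm.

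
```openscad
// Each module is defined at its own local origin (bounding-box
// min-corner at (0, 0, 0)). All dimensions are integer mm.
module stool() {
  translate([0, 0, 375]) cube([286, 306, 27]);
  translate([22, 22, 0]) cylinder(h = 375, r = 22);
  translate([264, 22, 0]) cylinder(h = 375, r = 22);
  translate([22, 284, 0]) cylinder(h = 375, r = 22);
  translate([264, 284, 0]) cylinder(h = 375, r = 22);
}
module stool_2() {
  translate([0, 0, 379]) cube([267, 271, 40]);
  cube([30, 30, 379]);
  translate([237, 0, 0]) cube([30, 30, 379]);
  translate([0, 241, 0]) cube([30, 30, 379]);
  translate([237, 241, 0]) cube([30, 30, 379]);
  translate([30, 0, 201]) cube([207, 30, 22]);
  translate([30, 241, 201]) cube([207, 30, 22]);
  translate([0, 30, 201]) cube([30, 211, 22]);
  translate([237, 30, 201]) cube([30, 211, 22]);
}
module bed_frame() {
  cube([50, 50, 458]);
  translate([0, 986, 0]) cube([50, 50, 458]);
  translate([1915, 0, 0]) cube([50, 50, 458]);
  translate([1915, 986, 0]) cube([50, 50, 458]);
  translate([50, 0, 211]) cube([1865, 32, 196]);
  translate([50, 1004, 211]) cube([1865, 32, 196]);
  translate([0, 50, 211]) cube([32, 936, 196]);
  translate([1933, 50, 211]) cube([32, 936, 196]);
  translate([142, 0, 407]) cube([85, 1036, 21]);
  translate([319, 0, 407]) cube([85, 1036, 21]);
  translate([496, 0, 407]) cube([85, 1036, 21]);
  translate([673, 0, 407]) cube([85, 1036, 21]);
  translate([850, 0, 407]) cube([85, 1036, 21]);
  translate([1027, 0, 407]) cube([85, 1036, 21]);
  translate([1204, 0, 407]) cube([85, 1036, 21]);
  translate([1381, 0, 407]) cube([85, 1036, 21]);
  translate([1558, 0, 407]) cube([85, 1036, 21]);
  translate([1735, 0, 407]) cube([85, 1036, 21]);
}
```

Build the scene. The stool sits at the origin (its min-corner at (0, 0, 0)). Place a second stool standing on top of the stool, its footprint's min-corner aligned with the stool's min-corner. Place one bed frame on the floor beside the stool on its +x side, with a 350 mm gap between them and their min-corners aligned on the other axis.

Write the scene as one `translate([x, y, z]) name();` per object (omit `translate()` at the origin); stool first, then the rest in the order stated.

stool();
translate([0, 0, 402]) stool_2();
translate([636, 0, 0]) bed_frame();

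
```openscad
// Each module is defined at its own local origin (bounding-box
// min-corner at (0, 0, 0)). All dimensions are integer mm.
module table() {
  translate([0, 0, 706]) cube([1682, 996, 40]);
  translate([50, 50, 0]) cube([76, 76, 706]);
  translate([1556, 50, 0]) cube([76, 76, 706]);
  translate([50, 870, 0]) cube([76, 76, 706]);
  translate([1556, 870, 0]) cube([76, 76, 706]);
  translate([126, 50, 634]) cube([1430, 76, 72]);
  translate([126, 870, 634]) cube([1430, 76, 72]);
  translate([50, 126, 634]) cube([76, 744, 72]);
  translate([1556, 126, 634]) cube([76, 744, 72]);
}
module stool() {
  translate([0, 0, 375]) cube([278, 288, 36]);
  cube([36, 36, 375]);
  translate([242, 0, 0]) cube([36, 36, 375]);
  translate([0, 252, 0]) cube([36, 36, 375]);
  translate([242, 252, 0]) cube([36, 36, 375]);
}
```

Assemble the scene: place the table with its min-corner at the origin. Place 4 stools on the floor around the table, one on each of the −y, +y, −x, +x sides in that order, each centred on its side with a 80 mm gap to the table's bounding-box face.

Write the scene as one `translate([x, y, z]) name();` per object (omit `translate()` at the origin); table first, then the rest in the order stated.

table();
translate([702, -368, 0]) stool();
translate([702, 1076, 0]) stool();
translate([-358, 354, 0]) stool();
translate([1762, 354, 0]) stool();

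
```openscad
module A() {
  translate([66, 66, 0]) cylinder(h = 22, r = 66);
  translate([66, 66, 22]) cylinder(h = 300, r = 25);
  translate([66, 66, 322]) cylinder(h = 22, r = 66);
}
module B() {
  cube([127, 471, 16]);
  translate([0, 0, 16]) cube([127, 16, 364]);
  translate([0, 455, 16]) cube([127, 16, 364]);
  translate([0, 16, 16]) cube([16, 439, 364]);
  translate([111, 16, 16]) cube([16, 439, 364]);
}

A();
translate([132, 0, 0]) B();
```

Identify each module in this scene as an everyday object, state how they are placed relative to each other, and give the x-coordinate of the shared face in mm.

The spool's +x face and the open box's −x face are both at x = 132 mm.

A is a spool. B is an open box. The open box is against the spool's +x side, with their −y faces flush. The x-coordinate of the shared face is 132 mm.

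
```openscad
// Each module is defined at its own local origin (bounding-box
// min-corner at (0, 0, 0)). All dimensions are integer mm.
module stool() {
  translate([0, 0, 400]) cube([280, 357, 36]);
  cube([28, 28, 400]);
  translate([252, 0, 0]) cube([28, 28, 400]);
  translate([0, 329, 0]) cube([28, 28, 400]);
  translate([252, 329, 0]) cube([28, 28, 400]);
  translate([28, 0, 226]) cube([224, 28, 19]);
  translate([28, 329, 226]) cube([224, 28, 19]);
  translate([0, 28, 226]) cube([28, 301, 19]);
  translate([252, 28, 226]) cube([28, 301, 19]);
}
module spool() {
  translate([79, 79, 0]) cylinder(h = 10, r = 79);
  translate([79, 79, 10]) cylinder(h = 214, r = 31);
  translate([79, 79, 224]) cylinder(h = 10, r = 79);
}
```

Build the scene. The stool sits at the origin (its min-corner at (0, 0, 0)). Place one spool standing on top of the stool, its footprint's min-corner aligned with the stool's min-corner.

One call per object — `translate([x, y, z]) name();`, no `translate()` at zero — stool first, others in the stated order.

stool();
translate([0, 0, 436]) spool();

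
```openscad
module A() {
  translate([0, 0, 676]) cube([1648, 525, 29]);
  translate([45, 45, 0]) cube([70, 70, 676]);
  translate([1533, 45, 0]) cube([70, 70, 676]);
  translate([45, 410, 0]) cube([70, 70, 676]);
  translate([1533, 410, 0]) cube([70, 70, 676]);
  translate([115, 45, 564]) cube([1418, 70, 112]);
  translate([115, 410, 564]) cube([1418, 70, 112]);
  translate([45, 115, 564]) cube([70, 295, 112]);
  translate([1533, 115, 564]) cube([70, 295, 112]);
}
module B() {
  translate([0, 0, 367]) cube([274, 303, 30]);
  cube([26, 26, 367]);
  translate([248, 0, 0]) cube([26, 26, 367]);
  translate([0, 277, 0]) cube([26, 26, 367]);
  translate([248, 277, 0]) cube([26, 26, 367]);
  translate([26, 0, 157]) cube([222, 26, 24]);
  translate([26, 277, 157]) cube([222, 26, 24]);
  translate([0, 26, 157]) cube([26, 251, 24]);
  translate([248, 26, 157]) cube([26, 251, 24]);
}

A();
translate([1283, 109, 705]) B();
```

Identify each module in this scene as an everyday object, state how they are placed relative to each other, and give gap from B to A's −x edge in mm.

The stool's min-x is at 1283; the table's min-x is 0; gap = 1283 mm.

A is a table. B is a stool. The stool is on top of the table. The gap from the stool to the table's −x edge is 1283 mm.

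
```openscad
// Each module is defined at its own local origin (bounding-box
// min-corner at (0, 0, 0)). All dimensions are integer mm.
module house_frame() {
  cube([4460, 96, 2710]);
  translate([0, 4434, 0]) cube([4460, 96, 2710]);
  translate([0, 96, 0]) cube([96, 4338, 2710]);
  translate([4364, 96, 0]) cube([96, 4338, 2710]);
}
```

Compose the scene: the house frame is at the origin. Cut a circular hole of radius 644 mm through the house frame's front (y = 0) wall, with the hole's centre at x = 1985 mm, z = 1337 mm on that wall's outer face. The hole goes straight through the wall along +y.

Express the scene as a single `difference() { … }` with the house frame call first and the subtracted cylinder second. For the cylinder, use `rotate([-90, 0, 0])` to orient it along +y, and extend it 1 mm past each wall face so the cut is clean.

difference() {
  house_frame();
  translate([1985, -1, 1337]) rotate([-90, 0, 0]) cylinder(h = 98, r = 644);
}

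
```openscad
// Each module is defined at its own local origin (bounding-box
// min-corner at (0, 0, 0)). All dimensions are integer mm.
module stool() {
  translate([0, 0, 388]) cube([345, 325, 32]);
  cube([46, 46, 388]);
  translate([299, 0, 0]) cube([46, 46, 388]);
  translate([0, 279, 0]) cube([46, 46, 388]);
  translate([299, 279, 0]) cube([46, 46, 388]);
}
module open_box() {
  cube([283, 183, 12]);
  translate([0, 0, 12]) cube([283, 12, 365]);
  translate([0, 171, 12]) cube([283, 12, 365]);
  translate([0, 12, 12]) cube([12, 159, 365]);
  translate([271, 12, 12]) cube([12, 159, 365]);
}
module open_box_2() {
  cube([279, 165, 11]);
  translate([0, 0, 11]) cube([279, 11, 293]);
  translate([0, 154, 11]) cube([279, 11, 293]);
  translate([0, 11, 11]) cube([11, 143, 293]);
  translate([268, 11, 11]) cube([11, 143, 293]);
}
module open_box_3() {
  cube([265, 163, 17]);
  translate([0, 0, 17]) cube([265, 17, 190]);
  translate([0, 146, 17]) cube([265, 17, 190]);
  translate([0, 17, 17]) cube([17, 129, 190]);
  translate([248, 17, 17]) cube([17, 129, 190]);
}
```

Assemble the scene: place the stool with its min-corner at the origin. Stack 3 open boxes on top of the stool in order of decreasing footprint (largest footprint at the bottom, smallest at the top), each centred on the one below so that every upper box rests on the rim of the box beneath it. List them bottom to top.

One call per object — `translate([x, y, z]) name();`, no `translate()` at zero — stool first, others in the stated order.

stool();
translate([31, 71, 420]) open_box();
translate([33, 80, 797]) open_box_2();
translate([40, 81, 1101]) open_box_3();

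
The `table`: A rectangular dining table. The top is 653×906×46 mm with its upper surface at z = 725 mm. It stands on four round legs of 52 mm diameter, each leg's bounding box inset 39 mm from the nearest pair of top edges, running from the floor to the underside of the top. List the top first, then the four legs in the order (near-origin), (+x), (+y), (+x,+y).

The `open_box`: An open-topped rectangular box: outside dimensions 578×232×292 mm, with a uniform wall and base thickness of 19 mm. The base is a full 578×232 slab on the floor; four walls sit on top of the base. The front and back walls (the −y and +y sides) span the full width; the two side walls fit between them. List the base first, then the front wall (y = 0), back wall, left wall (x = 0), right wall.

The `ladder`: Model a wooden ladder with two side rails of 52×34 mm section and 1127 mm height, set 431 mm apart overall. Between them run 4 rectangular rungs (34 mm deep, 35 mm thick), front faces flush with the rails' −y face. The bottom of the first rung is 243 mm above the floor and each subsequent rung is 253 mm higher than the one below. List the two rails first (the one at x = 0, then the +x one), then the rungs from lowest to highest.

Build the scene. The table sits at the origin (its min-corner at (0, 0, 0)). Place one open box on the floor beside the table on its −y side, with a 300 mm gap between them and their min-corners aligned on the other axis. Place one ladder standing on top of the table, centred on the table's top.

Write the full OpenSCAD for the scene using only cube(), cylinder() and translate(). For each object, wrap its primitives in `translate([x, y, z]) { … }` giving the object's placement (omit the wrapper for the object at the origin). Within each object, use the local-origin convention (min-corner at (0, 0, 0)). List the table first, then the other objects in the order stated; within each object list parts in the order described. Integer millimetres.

translate([0, 0, 679]) cube([653, 906, 46]);
translate([65, 65, 0]) cylinder(h = 679, r = 26);
translate([588, 65, 0]) cylinder(h = 679, r = 26);
translate([65, 841, 0]) cylinder(h = 679, r = 26);
translate([588, 841, 0]) cylinder(h = 679, r = 26);
translate([0, -532, 0]) {
  cube([578, 232, 19]);
  translate([0, 0, 19]) cube([578, 19, 273]);
  translate([0, 213, 19]) cube([578, 19, 273]);
  translate([0, 19, 19]) cube([19, 194, 273]);
  translate([559, 19, 19]) cube([19, 194, 273]);
}
translate([111, 436, 725]) {
  cube([52, 34, 1127]);
  translate([379, 0, 0]) cube([52, 34, 1127]);
  translate([52, 0, 243]) cube([327, 34, 35]);
  translate([52, 0, 496]) cube([327, 34, 35]);
  translate([52, 0, 749]) cube([327, 34, 35]);
  translate([52, 0, 1002]) cube([327, 34, 35]);
}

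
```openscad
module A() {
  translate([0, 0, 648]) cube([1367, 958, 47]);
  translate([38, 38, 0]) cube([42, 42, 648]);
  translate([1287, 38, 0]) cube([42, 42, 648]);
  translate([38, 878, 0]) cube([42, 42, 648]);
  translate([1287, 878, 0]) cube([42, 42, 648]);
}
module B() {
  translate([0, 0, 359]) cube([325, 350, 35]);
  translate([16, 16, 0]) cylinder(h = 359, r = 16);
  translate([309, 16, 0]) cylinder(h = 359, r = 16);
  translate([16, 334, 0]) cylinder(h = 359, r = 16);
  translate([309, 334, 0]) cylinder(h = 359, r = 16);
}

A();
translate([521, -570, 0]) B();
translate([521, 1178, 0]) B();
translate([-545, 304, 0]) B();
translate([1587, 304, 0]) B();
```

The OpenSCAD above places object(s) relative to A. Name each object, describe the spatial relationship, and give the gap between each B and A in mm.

A is a table. B is a stool. Four stools sit around the table at the −y, +y, −x, +x sides. The gap between each stool and the table is 220 mm.

Each stool's nearest face is 220 mm from the table's bounding box.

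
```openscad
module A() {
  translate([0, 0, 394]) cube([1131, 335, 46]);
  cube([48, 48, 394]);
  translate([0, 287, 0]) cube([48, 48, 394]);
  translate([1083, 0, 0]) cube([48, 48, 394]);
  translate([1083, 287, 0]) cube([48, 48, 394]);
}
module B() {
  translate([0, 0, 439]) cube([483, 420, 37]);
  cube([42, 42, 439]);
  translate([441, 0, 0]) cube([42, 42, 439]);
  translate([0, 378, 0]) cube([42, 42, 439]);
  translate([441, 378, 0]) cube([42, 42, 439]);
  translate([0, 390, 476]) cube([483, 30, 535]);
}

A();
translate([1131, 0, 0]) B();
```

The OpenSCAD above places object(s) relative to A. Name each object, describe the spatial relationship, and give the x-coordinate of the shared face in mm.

The bench's +x face and the chair's −x face are both at x = 1131 mm.

A is a bench. B is a chair. The chair is against the bench's +x side, with their −y faces flush. The x-coordinate of the shared face is 1131 mm.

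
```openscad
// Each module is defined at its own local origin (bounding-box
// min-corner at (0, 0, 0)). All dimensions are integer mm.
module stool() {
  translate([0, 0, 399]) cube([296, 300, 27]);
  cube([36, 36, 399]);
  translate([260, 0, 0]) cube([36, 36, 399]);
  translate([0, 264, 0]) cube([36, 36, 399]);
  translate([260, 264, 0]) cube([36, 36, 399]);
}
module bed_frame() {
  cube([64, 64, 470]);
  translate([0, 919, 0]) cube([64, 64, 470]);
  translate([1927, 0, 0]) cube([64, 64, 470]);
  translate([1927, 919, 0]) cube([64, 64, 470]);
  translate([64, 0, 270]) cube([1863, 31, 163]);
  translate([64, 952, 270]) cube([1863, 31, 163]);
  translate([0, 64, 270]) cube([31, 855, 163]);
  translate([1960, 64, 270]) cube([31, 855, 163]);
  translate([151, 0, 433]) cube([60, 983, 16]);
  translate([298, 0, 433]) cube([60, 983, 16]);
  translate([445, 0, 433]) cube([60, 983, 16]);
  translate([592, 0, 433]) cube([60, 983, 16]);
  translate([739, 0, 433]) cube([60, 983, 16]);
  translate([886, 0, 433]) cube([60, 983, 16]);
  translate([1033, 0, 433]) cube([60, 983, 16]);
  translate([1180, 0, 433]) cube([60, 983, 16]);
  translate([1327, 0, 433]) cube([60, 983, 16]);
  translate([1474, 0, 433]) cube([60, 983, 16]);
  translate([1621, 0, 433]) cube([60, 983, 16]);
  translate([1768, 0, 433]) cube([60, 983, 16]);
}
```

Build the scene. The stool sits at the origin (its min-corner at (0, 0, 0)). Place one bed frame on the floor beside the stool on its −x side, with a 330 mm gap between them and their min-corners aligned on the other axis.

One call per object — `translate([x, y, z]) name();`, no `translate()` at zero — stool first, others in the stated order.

stool();
translate([-2321, 0, 0]) bed_frame();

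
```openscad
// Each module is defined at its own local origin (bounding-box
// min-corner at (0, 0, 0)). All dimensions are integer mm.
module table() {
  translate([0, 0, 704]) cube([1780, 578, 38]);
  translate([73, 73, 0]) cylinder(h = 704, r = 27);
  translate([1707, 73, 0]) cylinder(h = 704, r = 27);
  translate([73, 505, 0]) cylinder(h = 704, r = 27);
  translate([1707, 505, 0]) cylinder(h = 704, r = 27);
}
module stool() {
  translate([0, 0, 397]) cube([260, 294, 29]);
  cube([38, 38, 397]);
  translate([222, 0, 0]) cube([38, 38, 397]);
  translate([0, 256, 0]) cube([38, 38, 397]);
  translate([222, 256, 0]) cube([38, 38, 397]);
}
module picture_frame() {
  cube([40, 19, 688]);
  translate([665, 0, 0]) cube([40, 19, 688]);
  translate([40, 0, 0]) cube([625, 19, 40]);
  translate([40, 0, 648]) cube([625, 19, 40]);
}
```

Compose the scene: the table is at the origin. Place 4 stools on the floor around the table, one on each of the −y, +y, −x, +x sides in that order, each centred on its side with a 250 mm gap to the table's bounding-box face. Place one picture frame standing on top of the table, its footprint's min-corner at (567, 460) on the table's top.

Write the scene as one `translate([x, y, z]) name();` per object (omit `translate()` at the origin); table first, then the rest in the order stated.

table();
translate([760, -544, 0]) stool();
translate([760, 828, 0]) stool();
translate([-510, 142, 0]) stool();
translate([2030, 142, 0]) stool();
translate([567, 460, 742]) picture_frame();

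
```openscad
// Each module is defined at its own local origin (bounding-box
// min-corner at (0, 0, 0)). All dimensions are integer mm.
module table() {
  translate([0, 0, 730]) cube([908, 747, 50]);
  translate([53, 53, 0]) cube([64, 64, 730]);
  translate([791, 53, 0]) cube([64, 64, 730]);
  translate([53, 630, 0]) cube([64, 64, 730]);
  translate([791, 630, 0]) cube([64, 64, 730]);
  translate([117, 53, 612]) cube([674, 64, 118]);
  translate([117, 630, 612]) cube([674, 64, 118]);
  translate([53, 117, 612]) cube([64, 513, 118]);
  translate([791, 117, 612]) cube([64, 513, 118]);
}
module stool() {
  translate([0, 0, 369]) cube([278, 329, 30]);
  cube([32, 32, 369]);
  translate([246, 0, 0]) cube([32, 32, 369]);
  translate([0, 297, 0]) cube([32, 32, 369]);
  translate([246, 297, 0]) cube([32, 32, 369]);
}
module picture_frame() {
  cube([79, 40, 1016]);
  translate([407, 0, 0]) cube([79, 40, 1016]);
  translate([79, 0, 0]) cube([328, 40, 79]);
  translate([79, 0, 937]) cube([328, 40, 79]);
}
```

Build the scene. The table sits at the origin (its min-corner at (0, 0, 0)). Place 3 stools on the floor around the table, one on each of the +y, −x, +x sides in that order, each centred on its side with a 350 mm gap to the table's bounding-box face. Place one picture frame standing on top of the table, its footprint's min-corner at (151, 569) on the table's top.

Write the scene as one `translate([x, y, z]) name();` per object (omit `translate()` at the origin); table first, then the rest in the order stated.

table();
translate([315, 1097, 0]) stool();
translate([-628, 209, 0]) stool();
translate([1258, 209, 0]) stool();
translate([151, 569, 780]) picture_frame();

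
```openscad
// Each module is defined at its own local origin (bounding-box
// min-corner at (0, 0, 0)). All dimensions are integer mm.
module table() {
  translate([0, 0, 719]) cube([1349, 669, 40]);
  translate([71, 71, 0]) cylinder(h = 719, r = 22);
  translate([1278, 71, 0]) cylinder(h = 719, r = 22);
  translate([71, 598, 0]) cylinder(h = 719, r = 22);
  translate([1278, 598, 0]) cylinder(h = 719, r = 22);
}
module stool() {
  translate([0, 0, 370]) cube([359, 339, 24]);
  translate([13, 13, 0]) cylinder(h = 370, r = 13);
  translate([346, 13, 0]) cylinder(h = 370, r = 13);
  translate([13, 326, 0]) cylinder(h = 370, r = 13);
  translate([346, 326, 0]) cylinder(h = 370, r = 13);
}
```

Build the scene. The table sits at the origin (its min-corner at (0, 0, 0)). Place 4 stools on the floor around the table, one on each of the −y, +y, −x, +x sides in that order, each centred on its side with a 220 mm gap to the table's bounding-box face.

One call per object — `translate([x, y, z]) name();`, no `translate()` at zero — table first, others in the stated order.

table();
translate([495, -559, 0]) stool();
translate([495, 889, 0]) stool();
translate([-579, 165, 0]) stool();
translate([1569, 165, 0]) stool();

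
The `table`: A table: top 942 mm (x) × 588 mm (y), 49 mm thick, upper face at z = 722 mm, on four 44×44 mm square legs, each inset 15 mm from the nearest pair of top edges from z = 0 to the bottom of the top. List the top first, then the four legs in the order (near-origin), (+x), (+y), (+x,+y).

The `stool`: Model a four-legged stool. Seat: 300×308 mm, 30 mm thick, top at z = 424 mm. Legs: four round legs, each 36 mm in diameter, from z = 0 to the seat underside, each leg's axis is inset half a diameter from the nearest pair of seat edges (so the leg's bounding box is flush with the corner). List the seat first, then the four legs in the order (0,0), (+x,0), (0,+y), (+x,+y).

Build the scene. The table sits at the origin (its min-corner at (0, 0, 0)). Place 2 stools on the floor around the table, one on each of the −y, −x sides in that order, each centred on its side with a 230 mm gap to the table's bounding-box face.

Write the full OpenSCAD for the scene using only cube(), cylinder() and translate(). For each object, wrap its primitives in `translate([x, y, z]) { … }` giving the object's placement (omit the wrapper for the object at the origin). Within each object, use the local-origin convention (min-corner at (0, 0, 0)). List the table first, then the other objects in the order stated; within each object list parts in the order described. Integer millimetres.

translate([0, 0, 673]) cube([942, 588, 49]);
translate([15, 15, 0]) cube([44, 44, 673]);
translate([883, 15, 0]) cube([44, 44, 673]);
translate([15, 529, 0]) cube([44, 44, 673]);
translate([883, 529, 0]) cube([44, 44, 673]);
translate([321, -538, 0]) {
  translate([0, 0, 394]) cube([300, 308, 30]);
  translate([18, 18, 0]) cylinder(h = 394, r = 18);
  translate([282, 18, 0]) cylinder(h = 394, r = 18);
  translate([18, 290, 0]) cylinder(h = 394, r = 18);
  translate([282, 290, 0]) cylinder(h = 394, r = 18);
}
translate([-530, 140, 0]) {
  translate([0, 0, 394]) cube([300, 308, 30]);
  translate([18, 18, 0]) cylinder(h = 394, r = 18);
  translate([282, 18, 0]) cylinder(h = 394, r = 18);
  translate([18, 290, 0]) cylinder(h = 394, r = 18);
  translate([282, 290, 0]) cylinder(h = 394, r = 18);
}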